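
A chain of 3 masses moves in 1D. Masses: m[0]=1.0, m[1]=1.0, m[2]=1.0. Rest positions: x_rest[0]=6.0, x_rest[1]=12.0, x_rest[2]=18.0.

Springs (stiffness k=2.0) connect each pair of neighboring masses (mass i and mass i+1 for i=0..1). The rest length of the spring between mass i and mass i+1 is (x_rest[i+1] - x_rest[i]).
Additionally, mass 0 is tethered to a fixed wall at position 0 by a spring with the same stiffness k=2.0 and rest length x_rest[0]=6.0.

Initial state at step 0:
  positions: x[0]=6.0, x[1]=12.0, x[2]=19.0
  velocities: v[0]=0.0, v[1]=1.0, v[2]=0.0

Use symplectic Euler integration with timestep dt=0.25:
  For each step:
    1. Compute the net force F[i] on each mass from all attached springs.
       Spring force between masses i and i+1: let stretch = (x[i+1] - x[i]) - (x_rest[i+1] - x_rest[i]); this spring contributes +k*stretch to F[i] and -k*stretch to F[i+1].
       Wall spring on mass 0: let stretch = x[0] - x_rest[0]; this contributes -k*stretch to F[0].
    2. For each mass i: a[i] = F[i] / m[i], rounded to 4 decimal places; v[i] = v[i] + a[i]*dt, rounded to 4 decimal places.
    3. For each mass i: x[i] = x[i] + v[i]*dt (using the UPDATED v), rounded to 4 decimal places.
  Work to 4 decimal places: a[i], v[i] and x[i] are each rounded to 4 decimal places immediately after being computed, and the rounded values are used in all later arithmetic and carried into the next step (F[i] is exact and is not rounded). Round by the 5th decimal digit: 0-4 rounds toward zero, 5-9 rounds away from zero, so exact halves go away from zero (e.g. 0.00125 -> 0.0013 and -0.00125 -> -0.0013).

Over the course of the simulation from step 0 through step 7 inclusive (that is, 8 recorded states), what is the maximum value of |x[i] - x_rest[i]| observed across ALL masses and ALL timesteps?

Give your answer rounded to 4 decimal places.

Step 0: x=[6.0000 12.0000 19.0000] v=[0.0000 1.0000 0.0000]
Step 1: x=[6.0000 12.3750 18.8750] v=[0.0000 1.5000 -0.5000]
Step 2: x=[6.0469 12.7656 18.6875] v=[0.1875 1.5625 -0.7500]
Step 3: x=[6.1778 13.0566 18.5098] v=[0.5234 1.1641 -0.7110]
Step 4: x=[6.3963 13.1694 18.4004] v=[0.8739 0.4513 -0.4376]
Step 5: x=[6.6619 13.0895 18.3871] v=[1.0623 -0.3198 -0.0531]
Step 6: x=[6.8982 12.8683 18.4616] v=[0.9452 -0.8848 0.2981]
Step 7: x=[7.0185 12.6000 18.5870] v=[0.4812 -1.0732 0.5015]
Max displacement = 1.1694

Answer: 1.1694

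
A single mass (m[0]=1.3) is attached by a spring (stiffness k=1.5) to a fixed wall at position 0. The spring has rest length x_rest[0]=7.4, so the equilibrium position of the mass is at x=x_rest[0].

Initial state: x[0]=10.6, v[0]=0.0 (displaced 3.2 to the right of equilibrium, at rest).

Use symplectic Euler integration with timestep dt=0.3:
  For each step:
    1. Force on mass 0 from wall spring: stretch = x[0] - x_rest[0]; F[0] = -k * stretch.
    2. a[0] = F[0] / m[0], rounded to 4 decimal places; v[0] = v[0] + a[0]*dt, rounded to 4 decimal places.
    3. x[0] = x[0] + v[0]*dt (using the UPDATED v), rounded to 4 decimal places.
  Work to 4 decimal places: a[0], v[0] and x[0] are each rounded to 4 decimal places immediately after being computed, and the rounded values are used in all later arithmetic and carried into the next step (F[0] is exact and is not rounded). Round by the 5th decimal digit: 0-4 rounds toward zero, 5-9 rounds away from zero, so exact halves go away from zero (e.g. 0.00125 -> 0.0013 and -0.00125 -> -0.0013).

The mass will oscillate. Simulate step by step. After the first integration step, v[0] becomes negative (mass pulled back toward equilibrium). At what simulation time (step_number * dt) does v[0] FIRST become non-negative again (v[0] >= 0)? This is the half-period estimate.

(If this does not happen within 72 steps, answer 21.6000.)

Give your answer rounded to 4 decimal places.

Answer: 3.0000

Derivation:
Step 0: x=[10.6000] v=[0.0000]
Step 1: x=[10.2677] v=[-1.1077]
Step 2: x=[9.6376] v=[-2.1004]
Step 3: x=[8.7751] v=[-2.8749]
Step 4: x=[7.7698] v=[-3.3509]
Step 5: x=[6.7261] v=[-3.4789]
Step 6: x=[5.7524] v=[-3.2456]
Step 7: x=[4.9498] v=[-2.6753]
Step 8: x=[4.4017] v=[-1.8271]
Step 9: x=[4.1649] v=[-0.7892]
Step 10: x=[4.2641] v=[0.3306]
First v>=0 after going negative at step 10, time=3.0000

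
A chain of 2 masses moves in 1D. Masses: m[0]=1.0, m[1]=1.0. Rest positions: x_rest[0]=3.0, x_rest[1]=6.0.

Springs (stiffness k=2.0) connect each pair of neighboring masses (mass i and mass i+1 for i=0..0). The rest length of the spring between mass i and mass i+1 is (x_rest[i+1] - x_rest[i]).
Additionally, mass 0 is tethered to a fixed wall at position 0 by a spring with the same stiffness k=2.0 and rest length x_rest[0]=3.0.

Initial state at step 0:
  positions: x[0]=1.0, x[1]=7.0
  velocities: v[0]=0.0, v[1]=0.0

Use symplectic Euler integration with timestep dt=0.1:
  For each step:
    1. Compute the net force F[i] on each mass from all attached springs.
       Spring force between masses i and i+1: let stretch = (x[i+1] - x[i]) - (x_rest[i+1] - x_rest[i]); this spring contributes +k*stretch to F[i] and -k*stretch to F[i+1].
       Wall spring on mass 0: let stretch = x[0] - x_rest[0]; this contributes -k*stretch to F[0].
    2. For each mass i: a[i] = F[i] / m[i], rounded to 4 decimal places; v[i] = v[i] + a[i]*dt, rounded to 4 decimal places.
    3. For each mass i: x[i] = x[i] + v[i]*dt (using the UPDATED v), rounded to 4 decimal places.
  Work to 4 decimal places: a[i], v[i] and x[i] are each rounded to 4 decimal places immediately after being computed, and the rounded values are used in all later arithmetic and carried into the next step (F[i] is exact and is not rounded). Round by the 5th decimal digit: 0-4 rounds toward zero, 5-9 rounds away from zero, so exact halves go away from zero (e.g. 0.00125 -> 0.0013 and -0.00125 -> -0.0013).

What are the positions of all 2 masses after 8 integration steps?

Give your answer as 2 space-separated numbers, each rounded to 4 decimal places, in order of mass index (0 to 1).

Answer: 3.6268 5.4386

Derivation:
Step 0: x=[1.0000 7.0000] v=[0.0000 0.0000]
Step 1: x=[1.1000 6.9400] v=[1.0000 -0.6000]
Step 2: x=[1.2948 6.8232] v=[1.9480 -1.1680]
Step 3: x=[1.5743 6.6558] v=[2.7947 -1.6737]
Step 4: x=[1.9239 6.4468] v=[3.4961 -2.0900]
Step 5: x=[2.3255 6.2073] v=[4.0159 -2.3946]
Step 6: x=[2.7582 5.9502] v=[4.3272 -2.5710]
Step 7: x=[3.1996 5.6893] v=[4.4140 -2.6094]
Step 8: x=[3.6268 5.4386] v=[4.2720 -2.5073]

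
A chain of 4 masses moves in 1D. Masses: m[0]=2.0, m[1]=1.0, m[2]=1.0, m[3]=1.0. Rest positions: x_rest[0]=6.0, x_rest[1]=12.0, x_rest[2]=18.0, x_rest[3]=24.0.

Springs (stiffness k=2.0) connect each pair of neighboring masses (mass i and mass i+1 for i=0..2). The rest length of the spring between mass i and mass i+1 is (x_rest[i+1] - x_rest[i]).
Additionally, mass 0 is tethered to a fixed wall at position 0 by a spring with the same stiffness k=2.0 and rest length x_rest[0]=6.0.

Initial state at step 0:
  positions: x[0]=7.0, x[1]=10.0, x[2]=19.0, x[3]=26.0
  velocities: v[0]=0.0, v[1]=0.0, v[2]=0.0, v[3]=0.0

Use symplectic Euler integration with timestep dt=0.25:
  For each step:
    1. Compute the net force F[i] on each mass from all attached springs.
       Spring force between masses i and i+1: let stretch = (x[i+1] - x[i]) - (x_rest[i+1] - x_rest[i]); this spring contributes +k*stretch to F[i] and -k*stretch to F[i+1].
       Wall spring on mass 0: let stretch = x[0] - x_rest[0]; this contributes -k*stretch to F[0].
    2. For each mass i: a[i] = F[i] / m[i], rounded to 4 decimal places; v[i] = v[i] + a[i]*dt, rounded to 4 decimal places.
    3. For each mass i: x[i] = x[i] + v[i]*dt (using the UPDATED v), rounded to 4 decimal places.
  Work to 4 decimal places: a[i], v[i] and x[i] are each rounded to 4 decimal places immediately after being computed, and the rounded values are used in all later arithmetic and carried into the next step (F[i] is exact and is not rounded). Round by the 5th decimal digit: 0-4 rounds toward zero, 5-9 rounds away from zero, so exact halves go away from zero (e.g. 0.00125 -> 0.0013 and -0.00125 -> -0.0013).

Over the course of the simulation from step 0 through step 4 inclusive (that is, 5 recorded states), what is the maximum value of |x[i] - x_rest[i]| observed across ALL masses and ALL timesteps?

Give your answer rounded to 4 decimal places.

Step 0: x=[7.0000 10.0000 19.0000 26.0000] v=[0.0000 0.0000 0.0000 0.0000]
Step 1: x=[6.7500 10.7500 18.7500 25.8750] v=[-1.0000 3.0000 -1.0000 -0.5000]
Step 2: x=[6.3281 12.0000 18.3906 25.6094] v=[-1.6875 5.0000 -1.4375 -1.0625]
Step 3: x=[5.8652 13.3399 18.1348 25.1914] v=[-1.8516 5.3594 -1.0234 -1.6719]
Step 4: x=[5.5029 14.3448 18.1617 24.6414] v=[-1.4492 4.0195 0.1075 -2.2002]
Max displacement = 2.3448

Answer: 2.3448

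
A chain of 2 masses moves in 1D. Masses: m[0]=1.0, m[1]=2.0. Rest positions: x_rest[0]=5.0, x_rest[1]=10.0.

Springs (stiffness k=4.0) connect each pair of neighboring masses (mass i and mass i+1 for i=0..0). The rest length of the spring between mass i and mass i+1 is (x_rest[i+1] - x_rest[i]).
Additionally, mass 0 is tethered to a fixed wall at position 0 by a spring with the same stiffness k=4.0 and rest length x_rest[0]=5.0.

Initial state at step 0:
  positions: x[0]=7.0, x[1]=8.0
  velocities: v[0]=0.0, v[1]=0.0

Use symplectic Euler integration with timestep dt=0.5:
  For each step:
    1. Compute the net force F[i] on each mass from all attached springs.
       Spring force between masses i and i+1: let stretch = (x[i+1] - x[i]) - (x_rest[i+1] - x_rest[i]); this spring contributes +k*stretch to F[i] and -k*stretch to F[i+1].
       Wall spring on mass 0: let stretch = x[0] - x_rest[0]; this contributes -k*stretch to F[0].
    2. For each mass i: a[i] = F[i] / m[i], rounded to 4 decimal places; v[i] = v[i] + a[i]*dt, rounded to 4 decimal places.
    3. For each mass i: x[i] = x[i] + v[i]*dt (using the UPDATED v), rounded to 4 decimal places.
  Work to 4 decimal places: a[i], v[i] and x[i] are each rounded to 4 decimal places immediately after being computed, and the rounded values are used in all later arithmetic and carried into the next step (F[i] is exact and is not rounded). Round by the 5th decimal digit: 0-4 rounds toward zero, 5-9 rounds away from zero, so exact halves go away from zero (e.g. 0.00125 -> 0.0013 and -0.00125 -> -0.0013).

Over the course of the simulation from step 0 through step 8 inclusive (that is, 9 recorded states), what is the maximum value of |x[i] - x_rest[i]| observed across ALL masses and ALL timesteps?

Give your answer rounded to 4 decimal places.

Answer: 4.6250

Derivation:
Step 0: x=[7.0000 8.0000] v=[0.0000 0.0000]
Step 1: x=[1.0000 10.0000] v=[-12.0000 4.0000]
Step 2: x=[3.0000 10.0000] v=[4.0000 0.0000]
Step 3: x=[9.0000 9.0000] v=[12.0000 -2.0000]
Step 4: x=[6.0000 10.5000] v=[-6.0000 3.0000]
Step 5: x=[1.5000 12.2500] v=[-9.0000 3.5000]
Step 6: x=[6.2500 11.1250] v=[9.5000 -2.2500]
Step 7: x=[9.6250 10.0625] v=[6.7500 -2.1250]
Step 8: x=[3.8125 11.2813] v=[-11.6250 2.4375]
Max displacement = 4.6250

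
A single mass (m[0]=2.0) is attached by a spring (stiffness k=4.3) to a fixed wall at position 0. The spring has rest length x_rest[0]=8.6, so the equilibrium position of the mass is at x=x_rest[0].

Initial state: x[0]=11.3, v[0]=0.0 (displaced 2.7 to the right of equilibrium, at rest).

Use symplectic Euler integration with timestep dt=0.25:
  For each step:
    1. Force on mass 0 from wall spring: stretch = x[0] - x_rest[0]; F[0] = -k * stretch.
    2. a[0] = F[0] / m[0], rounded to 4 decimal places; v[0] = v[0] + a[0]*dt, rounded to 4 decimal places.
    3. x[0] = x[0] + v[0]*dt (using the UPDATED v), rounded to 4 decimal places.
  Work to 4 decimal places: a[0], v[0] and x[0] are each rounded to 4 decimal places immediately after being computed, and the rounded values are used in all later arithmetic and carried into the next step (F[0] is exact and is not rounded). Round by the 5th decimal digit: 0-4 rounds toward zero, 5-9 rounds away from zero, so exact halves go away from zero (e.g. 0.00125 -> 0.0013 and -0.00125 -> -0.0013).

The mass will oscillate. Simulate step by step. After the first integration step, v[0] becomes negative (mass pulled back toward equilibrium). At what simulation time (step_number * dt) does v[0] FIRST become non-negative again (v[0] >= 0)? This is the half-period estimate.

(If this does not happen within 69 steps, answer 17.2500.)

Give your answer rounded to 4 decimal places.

Answer: 2.2500

Derivation:
Step 0: x=[11.3000] v=[0.0000]
Step 1: x=[10.9372] v=[-1.4513]
Step 2: x=[10.2603] v=[-2.7076]
Step 3: x=[9.3603] v=[-3.6000]
Step 4: x=[8.3581] v=[-4.0087]
Step 5: x=[7.3884] v=[-3.8787]
Step 6: x=[6.5815] v=[-3.2275]
Step 7: x=[6.0459] v=[-2.1426]
Step 8: x=[5.8535] v=[-0.7698]
Step 9: x=[6.0301] v=[0.7065]
First v>=0 after going negative at step 9, time=2.2500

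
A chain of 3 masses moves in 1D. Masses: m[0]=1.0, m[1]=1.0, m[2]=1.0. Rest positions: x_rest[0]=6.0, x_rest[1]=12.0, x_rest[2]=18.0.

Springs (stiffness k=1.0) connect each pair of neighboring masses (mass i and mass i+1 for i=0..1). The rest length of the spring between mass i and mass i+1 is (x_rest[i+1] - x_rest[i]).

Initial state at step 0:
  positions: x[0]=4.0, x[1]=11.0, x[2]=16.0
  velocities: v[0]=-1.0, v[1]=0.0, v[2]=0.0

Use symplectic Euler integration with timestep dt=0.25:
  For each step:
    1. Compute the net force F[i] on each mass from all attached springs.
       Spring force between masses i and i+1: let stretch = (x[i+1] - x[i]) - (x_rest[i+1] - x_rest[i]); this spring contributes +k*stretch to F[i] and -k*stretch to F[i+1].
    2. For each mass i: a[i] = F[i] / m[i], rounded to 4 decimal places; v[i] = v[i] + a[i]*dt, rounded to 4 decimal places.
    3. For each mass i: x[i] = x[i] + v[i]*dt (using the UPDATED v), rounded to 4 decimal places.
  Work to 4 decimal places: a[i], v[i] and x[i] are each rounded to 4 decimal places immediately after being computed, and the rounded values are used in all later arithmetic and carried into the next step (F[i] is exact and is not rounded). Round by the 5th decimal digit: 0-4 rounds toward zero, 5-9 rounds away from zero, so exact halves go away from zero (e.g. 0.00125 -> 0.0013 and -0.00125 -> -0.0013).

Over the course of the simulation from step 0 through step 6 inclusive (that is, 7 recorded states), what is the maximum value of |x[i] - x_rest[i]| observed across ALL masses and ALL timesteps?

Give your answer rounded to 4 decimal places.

Answer: 2.7196

Derivation:
Step 0: x=[4.0000 11.0000 16.0000] v=[-1.0000 0.0000 0.0000]
Step 1: x=[3.8125 10.8750 16.0625] v=[-0.7500 -0.5000 0.2500]
Step 2: x=[3.6914 10.6328 16.1758] v=[-0.4844 -0.9688 0.4531]
Step 3: x=[3.6291 10.3032 16.3177] v=[-0.2491 -1.3184 0.5674]
Step 4: x=[3.6090 9.9324 16.4587] v=[-0.0806 -1.4833 0.5638]
Step 5: x=[3.6091 9.5743 16.5668] v=[0.0003 -1.4326 0.4322]
Step 6: x=[3.6070 9.2804 16.6128] v=[-0.0084 -1.1758 0.1841]
Max displacement = 2.7196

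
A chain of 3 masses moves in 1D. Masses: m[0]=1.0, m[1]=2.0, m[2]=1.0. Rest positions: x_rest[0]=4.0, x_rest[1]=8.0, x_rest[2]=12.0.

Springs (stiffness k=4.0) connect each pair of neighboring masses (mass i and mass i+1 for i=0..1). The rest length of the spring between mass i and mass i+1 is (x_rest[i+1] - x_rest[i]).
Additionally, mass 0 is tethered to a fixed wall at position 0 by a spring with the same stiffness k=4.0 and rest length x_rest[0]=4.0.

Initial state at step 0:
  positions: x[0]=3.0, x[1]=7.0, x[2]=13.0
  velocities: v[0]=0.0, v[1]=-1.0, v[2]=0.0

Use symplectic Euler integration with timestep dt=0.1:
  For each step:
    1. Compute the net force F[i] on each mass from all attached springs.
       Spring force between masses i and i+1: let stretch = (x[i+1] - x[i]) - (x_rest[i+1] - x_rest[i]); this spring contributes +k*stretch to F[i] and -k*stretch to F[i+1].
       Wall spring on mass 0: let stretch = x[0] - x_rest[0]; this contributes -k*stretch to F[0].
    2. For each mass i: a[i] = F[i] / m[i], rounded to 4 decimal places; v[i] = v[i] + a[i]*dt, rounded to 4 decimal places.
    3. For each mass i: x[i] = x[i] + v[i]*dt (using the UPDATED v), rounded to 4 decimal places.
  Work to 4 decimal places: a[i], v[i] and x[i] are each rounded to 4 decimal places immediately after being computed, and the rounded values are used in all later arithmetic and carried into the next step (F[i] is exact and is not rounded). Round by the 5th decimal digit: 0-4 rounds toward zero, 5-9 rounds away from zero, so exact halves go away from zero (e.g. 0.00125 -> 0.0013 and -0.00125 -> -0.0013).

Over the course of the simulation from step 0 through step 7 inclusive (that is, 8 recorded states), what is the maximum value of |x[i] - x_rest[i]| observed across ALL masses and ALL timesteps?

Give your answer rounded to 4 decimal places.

Step 0: x=[3.0000 7.0000 13.0000] v=[0.0000 -1.0000 0.0000]
Step 1: x=[3.0400 6.9400 12.9200] v=[0.4000 -0.6000 -0.8000]
Step 2: x=[3.1144 6.9216 12.7608] v=[0.7440 -0.1840 -1.5920]
Step 3: x=[3.2165 6.9438 12.5280] v=[1.0211 0.2224 -2.3277]
Step 4: x=[3.3390 7.0032 12.2319] v=[1.2254 0.5938 -2.9614]
Step 5: x=[3.4746 7.0939 11.8866] v=[1.3555 0.9067 -3.4529]
Step 6: x=[3.6159 7.2080 11.5096] v=[1.4134 1.1414 -3.7700]
Step 7: x=[3.7563 7.3363 11.1205] v=[1.4039 1.2833 -3.8906]
Max displacement = 1.0784

Answer: 1.0784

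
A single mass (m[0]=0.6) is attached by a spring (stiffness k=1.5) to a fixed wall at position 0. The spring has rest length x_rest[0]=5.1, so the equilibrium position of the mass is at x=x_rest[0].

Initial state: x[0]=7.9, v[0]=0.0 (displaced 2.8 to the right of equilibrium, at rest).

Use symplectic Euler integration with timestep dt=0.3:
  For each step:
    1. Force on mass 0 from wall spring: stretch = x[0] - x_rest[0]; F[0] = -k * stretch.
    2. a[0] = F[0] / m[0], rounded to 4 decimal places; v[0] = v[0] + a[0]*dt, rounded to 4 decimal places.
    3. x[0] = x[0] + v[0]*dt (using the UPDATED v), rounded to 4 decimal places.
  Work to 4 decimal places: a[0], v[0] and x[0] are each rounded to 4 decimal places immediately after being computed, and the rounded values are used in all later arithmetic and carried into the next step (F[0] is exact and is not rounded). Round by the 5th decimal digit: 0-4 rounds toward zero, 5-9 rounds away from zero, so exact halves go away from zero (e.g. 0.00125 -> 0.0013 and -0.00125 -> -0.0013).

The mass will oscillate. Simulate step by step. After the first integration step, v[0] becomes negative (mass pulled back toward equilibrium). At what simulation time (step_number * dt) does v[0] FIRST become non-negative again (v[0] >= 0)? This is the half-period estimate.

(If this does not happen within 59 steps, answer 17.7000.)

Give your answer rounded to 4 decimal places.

Step 0: x=[7.9000] v=[0.0000]
Step 1: x=[7.2700] v=[-2.1000]
Step 2: x=[6.1518] v=[-3.7275]
Step 3: x=[4.7969] v=[-4.5164]
Step 4: x=[3.5102] v=[-4.2891]
Step 5: x=[2.5812] v=[-3.0968]
Step 6: x=[2.2189] v=[-1.2077]
Step 7: x=[2.5048] v=[0.9531]
First v>=0 after going negative at step 7, time=2.1000

Answer: 2.1000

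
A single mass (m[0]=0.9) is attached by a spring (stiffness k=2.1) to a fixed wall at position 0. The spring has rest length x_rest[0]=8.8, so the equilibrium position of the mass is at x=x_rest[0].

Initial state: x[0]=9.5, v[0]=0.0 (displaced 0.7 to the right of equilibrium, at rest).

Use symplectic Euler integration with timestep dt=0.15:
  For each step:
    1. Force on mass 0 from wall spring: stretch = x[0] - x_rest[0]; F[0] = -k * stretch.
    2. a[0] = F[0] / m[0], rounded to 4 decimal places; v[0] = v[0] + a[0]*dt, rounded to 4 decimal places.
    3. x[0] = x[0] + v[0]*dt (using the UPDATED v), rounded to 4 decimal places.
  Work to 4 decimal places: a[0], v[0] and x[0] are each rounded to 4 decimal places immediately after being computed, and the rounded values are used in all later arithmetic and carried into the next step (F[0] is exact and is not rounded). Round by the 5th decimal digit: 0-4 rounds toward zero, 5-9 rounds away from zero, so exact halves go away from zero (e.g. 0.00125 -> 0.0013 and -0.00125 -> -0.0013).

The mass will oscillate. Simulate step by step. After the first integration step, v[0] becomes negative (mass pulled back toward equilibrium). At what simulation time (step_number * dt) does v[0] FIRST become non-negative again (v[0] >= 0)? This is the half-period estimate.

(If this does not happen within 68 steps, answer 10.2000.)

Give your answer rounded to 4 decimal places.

Answer: 2.1000

Derivation:
Step 0: x=[9.5000] v=[0.0000]
Step 1: x=[9.4633] v=[-0.2450]
Step 2: x=[9.3917] v=[-0.4772]
Step 3: x=[9.2891] v=[-0.6843]
Step 4: x=[9.1608] v=[-0.8555]
Step 5: x=[9.0135] v=[-0.9818]
Step 6: x=[8.8550] v=[-1.0565]
Step 7: x=[8.6936] v=[-1.0757]
Step 8: x=[8.5378] v=[-1.0385]
Step 9: x=[8.3958] v=[-0.9467]
Step 10: x=[8.2750] v=[-0.8052]
Step 11: x=[8.1818] v=[-0.6215]
Step 12: x=[8.1210] v=[-0.4051]
Step 13: x=[8.0959] v=[-0.1675]
Step 14: x=[8.1077] v=[0.0789]
First v>=0 after going negative at step 14, time=2.1000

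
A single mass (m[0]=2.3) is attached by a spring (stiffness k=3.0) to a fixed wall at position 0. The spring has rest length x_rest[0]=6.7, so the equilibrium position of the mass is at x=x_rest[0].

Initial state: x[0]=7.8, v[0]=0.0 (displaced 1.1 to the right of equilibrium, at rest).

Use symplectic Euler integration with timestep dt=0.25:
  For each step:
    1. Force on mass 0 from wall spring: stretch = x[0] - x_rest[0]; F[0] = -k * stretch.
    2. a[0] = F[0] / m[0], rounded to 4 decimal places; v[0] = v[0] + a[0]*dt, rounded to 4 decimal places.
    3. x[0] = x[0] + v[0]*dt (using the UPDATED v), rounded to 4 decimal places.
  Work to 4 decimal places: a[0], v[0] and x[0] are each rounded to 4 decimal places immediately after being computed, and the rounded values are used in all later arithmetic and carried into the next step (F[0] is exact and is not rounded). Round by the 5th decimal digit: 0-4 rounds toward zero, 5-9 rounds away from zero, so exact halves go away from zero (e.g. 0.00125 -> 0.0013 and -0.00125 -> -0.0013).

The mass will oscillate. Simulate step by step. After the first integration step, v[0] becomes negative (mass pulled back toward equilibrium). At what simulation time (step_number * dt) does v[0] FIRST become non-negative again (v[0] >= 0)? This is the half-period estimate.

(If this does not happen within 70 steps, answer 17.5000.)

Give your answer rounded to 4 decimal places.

Answer: 2.7500

Derivation:
Step 0: x=[7.8000] v=[0.0000]
Step 1: x=[7.7103] v=[-0.3587]
Step 2: x=[7.5383] v=[-0.6882]
Step 3: x=[7.2979] v=[-0.9616]
Step 4: x=[7.0088] v=[-1.1566]
Step 5: x=[6.6945] v=[-1.2573]
Step 6: x=[6.3806] v=[-1.2555]
Step 7: x=[6.0928] v=[-1.1514]
Step 8: x=[5.8545] v=[-0.9534]
Step 9: x=[5.6851] v=[-0.6777]
Step 10: x=[5.5984] v=[-0.3468]
Step 11: x=[5.6015] v=[0.0124]
First v>=0 after going negative at step 11, time=2.7500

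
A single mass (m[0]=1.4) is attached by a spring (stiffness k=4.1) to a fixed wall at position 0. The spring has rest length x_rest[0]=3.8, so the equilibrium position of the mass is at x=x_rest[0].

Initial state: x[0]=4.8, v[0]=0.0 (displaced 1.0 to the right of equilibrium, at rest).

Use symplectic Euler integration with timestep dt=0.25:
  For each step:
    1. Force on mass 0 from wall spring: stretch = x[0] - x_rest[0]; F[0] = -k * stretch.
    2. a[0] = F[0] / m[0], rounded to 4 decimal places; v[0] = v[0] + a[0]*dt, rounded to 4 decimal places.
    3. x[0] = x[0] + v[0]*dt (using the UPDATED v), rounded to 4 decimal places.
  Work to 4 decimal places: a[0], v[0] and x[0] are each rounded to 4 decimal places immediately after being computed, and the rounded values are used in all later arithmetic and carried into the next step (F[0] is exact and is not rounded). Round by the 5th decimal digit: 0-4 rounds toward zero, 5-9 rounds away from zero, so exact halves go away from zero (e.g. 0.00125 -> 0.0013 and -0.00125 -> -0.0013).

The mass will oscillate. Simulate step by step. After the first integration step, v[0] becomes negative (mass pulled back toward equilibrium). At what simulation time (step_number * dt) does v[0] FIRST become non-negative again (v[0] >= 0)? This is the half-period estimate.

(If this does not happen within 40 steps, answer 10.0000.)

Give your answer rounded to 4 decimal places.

Step 0: x=[4.8000] v=[0.0000]
Step 1: x=[4.6170] v=[-0.7322]
Step 2: x=[4.2844] v=[-1.3304]
Step 3: x=[3.8631] v=[-1.6851]
Step 4: x=[3.4303] v=[-1.7313]
Step 5: x=[3.0652] v=[-1.4606]
Step 6: x=[2.8346] v=[-0.9226]
Step 7: x=[2.7807] v=[-0.2158]
Step 8: x=[2.9133] v=[0.5305]
First v>=0 after going negative at step 8, time=2.0000

Answer: 2.0000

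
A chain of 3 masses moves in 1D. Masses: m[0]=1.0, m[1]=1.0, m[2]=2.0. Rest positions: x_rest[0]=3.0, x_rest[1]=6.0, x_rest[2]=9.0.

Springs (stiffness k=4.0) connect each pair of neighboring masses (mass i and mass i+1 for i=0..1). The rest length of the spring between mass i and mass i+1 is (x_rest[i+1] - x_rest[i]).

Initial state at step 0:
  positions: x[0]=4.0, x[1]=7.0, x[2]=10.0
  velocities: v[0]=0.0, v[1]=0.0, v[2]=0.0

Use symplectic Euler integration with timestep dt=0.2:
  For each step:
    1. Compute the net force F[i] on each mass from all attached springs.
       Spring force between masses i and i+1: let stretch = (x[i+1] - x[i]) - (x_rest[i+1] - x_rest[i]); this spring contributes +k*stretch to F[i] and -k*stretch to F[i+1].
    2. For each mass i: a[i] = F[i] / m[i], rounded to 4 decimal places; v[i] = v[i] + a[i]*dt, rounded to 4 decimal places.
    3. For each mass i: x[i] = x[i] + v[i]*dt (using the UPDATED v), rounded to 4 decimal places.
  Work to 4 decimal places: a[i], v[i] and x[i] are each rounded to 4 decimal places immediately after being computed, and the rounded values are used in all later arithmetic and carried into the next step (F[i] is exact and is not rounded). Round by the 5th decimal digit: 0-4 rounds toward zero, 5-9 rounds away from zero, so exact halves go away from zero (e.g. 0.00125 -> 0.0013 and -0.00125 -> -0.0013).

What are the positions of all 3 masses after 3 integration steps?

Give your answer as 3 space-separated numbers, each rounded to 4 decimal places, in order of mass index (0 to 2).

Step 0: x=[4.0000 7.0000 10.0000] v=[0.0000 0.0000 0.0000]
Step 1: x=[4.0000 7.0000 10.0000] v=[0.0000 0.0000 0.0000]
Step 2: x=[4.0000 7.0000 10.0000] v=[0.0000 0.0000 0.0000]
Step 3: x=[4.0000 7.0000 10.0000] v=[0.0000 0.0000 0.0000]

Answer: 4.0000 7.0000 10.0000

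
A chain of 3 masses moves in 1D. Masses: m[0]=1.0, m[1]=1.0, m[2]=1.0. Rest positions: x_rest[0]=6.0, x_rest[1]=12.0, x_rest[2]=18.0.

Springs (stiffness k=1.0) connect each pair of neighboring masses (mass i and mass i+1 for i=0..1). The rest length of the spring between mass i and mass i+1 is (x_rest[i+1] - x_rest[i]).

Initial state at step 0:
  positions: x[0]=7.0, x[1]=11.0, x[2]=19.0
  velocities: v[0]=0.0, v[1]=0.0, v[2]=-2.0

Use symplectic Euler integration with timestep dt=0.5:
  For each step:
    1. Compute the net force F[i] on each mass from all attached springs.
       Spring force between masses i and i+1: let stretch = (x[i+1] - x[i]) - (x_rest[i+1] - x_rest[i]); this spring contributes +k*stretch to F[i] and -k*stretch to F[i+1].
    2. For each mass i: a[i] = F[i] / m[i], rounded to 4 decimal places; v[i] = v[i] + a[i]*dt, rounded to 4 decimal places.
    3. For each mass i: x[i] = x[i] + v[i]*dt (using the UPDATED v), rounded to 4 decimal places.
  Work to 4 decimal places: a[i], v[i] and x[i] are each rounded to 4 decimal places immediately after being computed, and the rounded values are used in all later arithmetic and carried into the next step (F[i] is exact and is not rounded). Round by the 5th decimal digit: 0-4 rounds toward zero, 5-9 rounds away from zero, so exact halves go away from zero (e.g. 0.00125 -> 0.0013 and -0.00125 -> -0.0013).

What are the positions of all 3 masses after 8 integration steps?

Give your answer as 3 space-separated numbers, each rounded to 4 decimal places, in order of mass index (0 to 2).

Step 0: x=[7.0000 11.0000 19.0000] v=[0.0000 0.0000 -2.0000]
Step 1: x=[6.5000 12.0000 17.5000] v=[-1.0000 2.0000 -3.0000]
Step 2: x=[5.8750 13.0000 16.1250] v=[-1.2500 2.0000 -2.7500]
Step 3: x=[5.5313 13.0000 15.4688] v=[-0.6875 0.0000 -1.3125]
Step 4: x=[5.5548 11.7500 15.6954] v=[0.0469 -2.5000 0.4531]
Step 5: x=[5.6271 9.9376 16.4356] v=[0.1445 -3.6249 1.4804]
Step 6: x=[5.2770 8.6720 17.0513] v=[-0.7003 -2.5312 1.2314]
Step 7: x=[4.2756 8.6525 17.0722] v=[-2.0028 -0.0391 0.0418]
Step 8: x=[2.8684 9.6437 16.4882] v=[-2.8144 1.9823 -1.1681]

Answer: 2.8684 9.6437 16.4882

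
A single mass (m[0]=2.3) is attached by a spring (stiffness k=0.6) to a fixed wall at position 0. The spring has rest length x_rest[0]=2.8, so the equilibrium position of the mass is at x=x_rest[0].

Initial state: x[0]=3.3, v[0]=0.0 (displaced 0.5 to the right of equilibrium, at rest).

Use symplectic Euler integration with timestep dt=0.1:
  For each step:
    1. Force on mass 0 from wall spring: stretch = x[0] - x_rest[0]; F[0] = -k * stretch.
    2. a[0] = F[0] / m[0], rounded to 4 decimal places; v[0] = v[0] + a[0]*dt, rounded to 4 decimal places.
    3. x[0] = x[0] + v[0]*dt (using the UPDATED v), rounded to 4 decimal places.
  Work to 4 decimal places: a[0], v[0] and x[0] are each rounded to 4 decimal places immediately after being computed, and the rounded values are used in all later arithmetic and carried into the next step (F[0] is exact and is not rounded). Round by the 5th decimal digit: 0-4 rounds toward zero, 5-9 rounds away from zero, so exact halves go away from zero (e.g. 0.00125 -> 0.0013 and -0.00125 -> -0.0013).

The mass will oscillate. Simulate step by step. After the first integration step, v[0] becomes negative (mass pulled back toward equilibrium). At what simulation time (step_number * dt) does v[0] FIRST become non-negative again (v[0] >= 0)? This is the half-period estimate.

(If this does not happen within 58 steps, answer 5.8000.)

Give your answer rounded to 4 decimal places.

Step 0: x=[3.3000] v=[0.0000]
Step 1: x=[3.2987] v=[-0.0130]
Step 2: x=[3.2961] v=[-0.0260]
Step 3: x=[3.2922] v=[-0.0389]
Step 4: x=[3.2870] v=[-0.0517]
Step 5: x=[3.2806] v=[-0.0644]
Step 6: x=[3.2729] v=[-0.0769]
Step 7: x=[3.2640] v=[-0.0892]
Step 8: x=[3.2539] v=[-0.1013]
Step 9: x=[3.2426] v=[-0.1131]
Step 10: x=[3.2301] v=[-0.1247]
Step 11: x=[3.2165] v=[-0.1359]
Step 12: x=[3.2018] v=[-0.1468]
Step 13: x=[3.1861] v=[-0.1573]
Step 14: x=[3.1694] v=[-0.1674]
Step 15: x=[3.1517] v=[-0.1770]
Step 16: x=[3.1331] v=[-0.1862]
Step 17: x=[3.1136] v=[-0.1949]
Step 18: x=[3.0933] v=[-0.2031]
Step 19: x=[3.0722] v=[-0.2108]
Step 20: x=[3.0504] v=[-0.2179]
Step 21: x=[3.0280] v=[-0.2244]
Step 22: x=[3.0050] v=[-0.2304]
Step 23: x=[2.9814] v=[-0.2358]
Step 24: x=[2.9574] v=[-0.2405]
Step 25: x=[2.9329] v=[-0.2446]
Step 26: x=[2.9081] v=[-0.2481]
Step 27: x=[2.8830] v=[-0.2509]
Step 28: x=[2.8577] v=[-0.2531]
Step 29: x=[2.8322] v=[-0.2546]
Step 30: x=[2.8067] v=[-0.2554]
Step 31: x=[2.7811] v=[-0.2556]
Step 32: x=[2.7556] v=[-0.2551]
Step 33: x=[2.7302] v=[-0.2539]
Step 34: x=[2.7050] v=[-0.2521]
Step 35: x=[2.6800] v=[-0.2496]
Step 36: x=[2.6554] v=[-0.2465]
Step 37: x=[2.6311] v=[-0.2427]
Step 38: x=[2.6073] v=[-0.2383]
Step 39: x=[2.5840] v=[-0.2333]
Step 40: x=[2.5612] v=[-0.2277]
Step 41: x=[2.5391] v=[-0.2215]
Step 42: x=[2.5176] v=[-0.2147]
Step 43: x=[2.4969] v=[-0.2073]
Step 44: x=[2.4770] v=[-0.1994]
Step 45: x=[2.4579] v=[-0.1910]
Step 46: x=[2.4397] v=[-0.1821]
Step 47: x=[2.4224] v=[-0.1727]
Step 48: x=[2.4061] v=[-0.1629]
Step 49: x=[2.3908] v=[-0.1526]
Step 50: x=[2.3766] v=[-0.1419]
Step 51: x=[2.3635] v=[-0.1309]
Step 52: x=[2.3516] v=[-0.1195]
Step 53: x=[2.3408] v=[-0.1078]
Step 54: x=[2.3312] v=[-0.0958]
Step 55: x=[2.3228] v=[-0.0836]
Step 56: x=[2.3157] v=[-0.0712]
Step 57: x=[2.3098] v=[-0.0586]
Step 58: x=[2.3052] v=[-0.0458]
v[0] did not become non-negative within 58 steps; using fallback time=5.8000

Answer: 5.8000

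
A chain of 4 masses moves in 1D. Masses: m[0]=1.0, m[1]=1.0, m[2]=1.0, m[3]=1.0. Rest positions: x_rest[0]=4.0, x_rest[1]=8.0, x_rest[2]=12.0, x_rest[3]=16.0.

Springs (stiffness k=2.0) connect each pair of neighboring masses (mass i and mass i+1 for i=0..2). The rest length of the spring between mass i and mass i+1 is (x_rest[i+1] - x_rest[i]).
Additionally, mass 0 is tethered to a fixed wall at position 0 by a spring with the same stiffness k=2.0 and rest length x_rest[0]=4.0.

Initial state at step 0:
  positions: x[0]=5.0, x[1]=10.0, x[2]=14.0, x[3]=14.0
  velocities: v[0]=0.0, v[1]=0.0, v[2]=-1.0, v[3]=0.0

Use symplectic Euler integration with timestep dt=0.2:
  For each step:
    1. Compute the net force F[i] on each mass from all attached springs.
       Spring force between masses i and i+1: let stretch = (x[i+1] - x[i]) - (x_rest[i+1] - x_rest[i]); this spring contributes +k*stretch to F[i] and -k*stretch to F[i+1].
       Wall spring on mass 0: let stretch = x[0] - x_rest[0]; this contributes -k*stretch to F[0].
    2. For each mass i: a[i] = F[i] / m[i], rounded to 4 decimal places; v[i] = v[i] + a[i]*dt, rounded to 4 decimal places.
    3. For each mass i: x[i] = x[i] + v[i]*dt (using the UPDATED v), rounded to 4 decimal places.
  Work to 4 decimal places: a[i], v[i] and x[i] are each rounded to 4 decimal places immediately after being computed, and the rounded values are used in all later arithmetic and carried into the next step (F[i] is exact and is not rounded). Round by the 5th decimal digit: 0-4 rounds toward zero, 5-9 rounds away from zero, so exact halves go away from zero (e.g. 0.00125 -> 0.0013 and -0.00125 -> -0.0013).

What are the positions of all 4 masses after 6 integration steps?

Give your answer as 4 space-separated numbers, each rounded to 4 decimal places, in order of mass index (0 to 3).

Step 0: x=[5.0000 10.0000 14.0000 14.0000] v=[0.0000 0.0000 -1.0000 0.0000]
Step 1: x=[5.0000 9.9200 13.4800 14.3200] v=[0.0000 -0.4000 -2.6000 1.6000]
Step 2: x=[4.9936 9.7312 12.7424 14.8928] v=[-0.0320 -0.9440 -3.6880 2.8640]
Step 3: x=[4.9667 9.4043 11.9359 15.6136] v=[-0.1344 -1.6346 -4.0323 3.6038]
Step 4: x=[4.8975 8.9249 11.2211 16.3601] v=[-0.3460 -2.3970 -3.5739 3.7327]
Step 5: x=[4.7587 8.3070 10.7337 17.0155] v=[-0.6940 -3.0895 -2.4368 3.2771]
Step 6: x=[4.5231 7.5994 10.5547 17.4884] v=[-1.1782 -3.5381 -0.8948 2.3644]

Answer: 4.5231 7.5994 10.5547 17.4884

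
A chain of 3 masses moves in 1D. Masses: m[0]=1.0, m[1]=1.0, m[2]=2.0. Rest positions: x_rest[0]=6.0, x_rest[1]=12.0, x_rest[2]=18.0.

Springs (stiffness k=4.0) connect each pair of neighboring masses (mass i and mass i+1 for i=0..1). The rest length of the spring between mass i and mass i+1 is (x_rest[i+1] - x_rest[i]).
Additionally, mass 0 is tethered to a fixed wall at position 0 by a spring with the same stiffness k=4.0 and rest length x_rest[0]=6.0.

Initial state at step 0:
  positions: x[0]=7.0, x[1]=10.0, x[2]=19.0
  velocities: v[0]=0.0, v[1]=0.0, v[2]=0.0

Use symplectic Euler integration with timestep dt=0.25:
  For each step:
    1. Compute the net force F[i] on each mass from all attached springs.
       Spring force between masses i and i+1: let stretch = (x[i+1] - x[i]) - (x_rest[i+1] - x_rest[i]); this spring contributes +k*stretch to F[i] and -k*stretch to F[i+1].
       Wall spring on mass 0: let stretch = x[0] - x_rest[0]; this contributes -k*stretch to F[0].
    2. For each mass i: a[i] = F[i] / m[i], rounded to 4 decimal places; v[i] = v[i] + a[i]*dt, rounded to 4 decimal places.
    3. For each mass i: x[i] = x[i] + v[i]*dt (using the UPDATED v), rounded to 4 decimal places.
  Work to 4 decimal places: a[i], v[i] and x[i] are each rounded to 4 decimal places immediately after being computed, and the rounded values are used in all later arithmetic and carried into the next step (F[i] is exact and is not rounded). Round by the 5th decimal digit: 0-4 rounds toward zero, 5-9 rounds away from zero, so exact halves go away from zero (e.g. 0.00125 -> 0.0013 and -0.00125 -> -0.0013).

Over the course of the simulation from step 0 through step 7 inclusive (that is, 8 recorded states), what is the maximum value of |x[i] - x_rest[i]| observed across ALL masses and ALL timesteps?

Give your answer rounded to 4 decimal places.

Step 0: x=[7.0000 10.0000 19.0000] v=[0.0000 0.0000 0.0000]
Step 1: x=[6.0000 11.5000 18.6250] v=[-4.0000 6.0000 -1.5000]
Step 2: x=[4.8750 13.4063 18.1094] v=[-4.5000 7.6250 -2.0625]
Step 3: x=[4.6641 14.3555 17.7559] v=[-0.8437 3.7968 -1.4141]
Step 4: x=[5.7100 13.7320 17.7273] v=[4.1836 -2.4942 -0.1143]
Step 5: x=[7.3339 12.1018 17.9493] v=[6.4956 -6.5209 0.8881]
Step 6: x=[8.3163 10.7415 18.1904] v=[3.9296 -5.4413 0.9644]
Step 7: x=[7.8259 10.6371 18.2504] v=[-1.9615 -0.4176 0.2400]
Max displacement = 2.3555

Answer: 2.3555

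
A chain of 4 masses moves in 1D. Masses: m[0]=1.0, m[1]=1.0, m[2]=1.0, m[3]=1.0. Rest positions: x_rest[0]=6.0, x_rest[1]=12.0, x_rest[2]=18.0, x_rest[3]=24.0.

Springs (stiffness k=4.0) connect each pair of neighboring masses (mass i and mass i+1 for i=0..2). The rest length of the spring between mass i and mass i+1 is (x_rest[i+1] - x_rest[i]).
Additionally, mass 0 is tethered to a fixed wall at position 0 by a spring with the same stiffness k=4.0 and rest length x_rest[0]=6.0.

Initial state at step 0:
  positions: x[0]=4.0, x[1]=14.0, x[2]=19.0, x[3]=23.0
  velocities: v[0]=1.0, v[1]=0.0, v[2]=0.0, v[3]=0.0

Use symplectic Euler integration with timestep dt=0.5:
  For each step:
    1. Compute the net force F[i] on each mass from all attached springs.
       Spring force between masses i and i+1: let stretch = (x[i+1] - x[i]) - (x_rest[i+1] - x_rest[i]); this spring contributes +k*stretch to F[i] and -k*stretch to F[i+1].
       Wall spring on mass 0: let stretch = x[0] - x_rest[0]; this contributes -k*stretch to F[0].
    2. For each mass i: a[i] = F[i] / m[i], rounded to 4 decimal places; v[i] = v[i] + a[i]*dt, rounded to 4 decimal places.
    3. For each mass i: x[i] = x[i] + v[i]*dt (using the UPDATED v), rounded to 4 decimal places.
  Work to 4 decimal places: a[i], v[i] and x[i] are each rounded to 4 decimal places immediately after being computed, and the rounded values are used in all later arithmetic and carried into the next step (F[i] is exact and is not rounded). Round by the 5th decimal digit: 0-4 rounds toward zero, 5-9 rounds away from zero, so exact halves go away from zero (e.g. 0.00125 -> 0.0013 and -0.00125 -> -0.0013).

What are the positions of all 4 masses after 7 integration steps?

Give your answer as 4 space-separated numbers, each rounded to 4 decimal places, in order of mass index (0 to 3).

Step 0: x=[4.0000 14.0000 19.0000 23.0000] v=[1.0000 0.0000 0.0000 0.0000]
Step 1: x=[10.5000 9.0000 18.0000 25.0000] v=[13.0000 -10.0000 -2.0000 4.0000]
Step 2: x=[5.0000 14.5000 15.0000 26.0000] v=[-11.0000 11.0000 -6.0000 2.0000]
Step 3: x=[4.0000 11.0000 22.5000 22.0000] v=[-2.0000 -7.0000 15.0000 -8.0000]
Step 4: x=[6.0000 12.0000 18.0000 24.5000] v=[4.0000 2.0000 -9.0000 5.0000]
Step 5: x=[8.0000 13.0000 14.0000 26.5000] v=[4.0000 2.0000 -8.0000 4.0000]
Step 6: x=[7.0000 10.0000 21.5000 22.0000] v=[-2.0000 -6.0000 15.0000 -9.0000]
Step 7: x=[2.0000 15.5000 18.0000 23.0000] v=[-10.0000 11.0000 -7.0000 2.0000]

Answer: 2.0000 15.5000 18.0000 23.0000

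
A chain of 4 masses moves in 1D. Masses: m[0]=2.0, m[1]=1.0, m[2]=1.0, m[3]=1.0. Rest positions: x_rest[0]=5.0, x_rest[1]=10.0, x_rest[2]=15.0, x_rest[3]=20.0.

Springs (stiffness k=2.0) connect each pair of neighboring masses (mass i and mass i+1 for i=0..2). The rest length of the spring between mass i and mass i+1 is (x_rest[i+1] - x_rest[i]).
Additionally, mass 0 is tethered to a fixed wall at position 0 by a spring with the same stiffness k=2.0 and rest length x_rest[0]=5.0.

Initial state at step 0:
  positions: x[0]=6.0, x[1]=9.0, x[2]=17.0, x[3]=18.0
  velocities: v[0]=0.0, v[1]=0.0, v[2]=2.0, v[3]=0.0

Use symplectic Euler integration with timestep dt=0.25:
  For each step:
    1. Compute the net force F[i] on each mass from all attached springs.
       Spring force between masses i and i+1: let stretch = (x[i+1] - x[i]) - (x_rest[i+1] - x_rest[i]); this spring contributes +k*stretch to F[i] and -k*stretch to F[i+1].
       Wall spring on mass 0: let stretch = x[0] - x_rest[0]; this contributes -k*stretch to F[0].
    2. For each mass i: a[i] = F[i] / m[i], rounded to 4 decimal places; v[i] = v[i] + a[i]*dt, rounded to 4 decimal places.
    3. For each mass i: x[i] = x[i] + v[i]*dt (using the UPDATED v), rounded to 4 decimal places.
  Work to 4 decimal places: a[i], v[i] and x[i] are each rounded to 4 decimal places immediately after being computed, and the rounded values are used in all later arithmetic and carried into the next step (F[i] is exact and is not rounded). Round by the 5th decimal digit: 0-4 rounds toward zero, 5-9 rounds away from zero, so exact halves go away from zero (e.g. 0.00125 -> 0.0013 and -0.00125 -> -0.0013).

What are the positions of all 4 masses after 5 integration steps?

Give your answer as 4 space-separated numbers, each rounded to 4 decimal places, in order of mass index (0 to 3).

Step 0: x=[6.0000 9.0000 17.0000 18.0000] v=[0.0000 0.0000 2.0000 0.0000]
Step 1: x=[5.8125 9.6250 16.6250 18.5000] v=[-0.7500 2.5000 -1.5000 2.0000]
Step 2: x=[5.5000 10.6485 15.6094 19.3906] v=[-1.2500 4.0938 -4.0625 3.5625]
Step 3: x=[5.1655 11.6485 14.4463 20.4336] v=[-1.3379 4.0000 -4.6524 4.1719]
Step 4: x=[4.9134 12.1879 13.6819 21.3532] v=[-1.0085 2.1574 -3.0577 3.6783]
Step 5: x=[4.8089 12.0047 13.6897 21.9389] v=[-0.4182 -0.7329 0.0310 2.3427]

Answer: 4.8089 12.0047 13.6897 21.9389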